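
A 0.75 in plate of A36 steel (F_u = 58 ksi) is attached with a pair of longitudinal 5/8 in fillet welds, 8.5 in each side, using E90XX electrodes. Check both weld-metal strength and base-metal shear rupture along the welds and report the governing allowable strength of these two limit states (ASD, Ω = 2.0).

R_n/Ω ≈ 203 kips (weld metal governs)

E90XX → F_EXX = 90 ksi.
t_e = 0.707 × 0.625 = 0.4419 in; L = 17 in.
Weld metal: R_n/Ω = (1/2.0) × 0.6 × 90 × 0.4419 × 17 = 202.8 kips.
Base metal (shear rupture): R_n/Ω = (1/2.0) × 0.6 × 58 × 0.75 × 17 = 221.8 kips.
Governing: weld metal.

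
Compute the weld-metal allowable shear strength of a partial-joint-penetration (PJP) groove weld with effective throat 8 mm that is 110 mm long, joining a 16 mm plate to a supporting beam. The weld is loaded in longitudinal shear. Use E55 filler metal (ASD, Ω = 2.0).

E55XX → F_EXX = 550 MPa.
Effective throat (given) t_e = 8 mm.
A_we = 8 × 110 = 880 mm².
F_nw = 0.6 F_EXX = 330 MPa.
R_n/Ω = (330 × 880) / 2.0 × 10⁻³ = 145.2 kN.

R_n/Ω ≈ 145 kN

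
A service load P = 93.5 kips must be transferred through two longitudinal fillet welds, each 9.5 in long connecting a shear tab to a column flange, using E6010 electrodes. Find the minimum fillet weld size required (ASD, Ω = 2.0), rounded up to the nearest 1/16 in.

w = 7/16 in

E60XX → F_EXX = 60 ksi.
Total weld length L = 19 in.
Required throat t_e = P × Ω / (0.6 F_EXX × L) = 93.5 × 2.0 / (0.6 × 60 × 19) = 0.2734 in.
Required leg w = t_e / 0.707 = 0.3867 in → use 7/16 in.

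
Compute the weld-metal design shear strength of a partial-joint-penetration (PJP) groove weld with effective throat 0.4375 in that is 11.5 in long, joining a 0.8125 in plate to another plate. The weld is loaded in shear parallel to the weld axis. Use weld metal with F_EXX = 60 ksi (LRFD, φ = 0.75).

Effective throat (given) t_e = 0.4375 in.
A_we = 0.4375 × 11.5 = 5.031 in².
F_nw = 0.6 F_EXX = 36 ksi.
φR_n = 0.75 × 36 × 5.031 = 135.8 kip.

φR_n ≈ 136 kip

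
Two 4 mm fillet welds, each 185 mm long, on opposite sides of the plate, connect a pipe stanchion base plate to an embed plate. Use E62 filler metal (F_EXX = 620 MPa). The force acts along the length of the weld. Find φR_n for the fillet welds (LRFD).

φR_n ≈ 292 kN

Effective throat t_e = 0.707 × 4 = 2.828 mm.
Total length L = 370 mm; A_we = 2.828 × 370 = 1046 mm².
F_nw = 0.6 F_EXX = 0.6 × 620 = 372 MPa.
φR_n = 0.75 × 372 × 1046 × 10⁻³ = 291.9 kN.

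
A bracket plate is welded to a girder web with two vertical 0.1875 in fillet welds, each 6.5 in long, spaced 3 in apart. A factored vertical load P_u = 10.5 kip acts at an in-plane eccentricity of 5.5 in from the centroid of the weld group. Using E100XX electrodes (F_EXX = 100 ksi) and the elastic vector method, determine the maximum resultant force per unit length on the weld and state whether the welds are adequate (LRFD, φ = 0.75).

Total weld length L_w = 13 in. Treat welds as unit-width lines.
Polar moment about centroid: J = 2[d³/12 + d(b/2)²] = 2[6.5³/12 + 6.5×1.5²] = 75.02 in³.
Direct shear f_v = P/L_w = 10.5 / 13 = 0.8077 kip/in (vertical).
Torsion M = P·e = 10.5 × 5.5 = 57.75 kip·in.
Critical point at (x, y) = (1.5, 3.25) from centroid. f_tx = M·y/J = 2.502 kip/in; f_ty = M·x/J = 1.155 kip/in.
Resultant f_max = √[f_tx² + (f_v + f_ty)²] = √[2.502² + (0.8077 + 1.155)²] = 3.18 kip/in.
Capacity per unit length: φr_n = 0.75 × 0.6 × 100 × (0.707 × 0.1875) = 5.965 kip/in.
3.18 ≤ 5.965 → adequate.

f_max ≈ 3.18 kip/in; adequate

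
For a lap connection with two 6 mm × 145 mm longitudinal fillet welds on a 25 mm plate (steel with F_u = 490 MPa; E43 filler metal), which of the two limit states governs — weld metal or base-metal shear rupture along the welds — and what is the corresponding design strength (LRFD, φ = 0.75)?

φR_n ≈ 238 kN (weld metal governs)

E43XX → F_EXX = 430 MPa.
t_e = 0.707 × 6 = 4.242 mm; L = 290 mm.
Weld metal: φR_n = 0.75 × 0.6 × 430 × 4.242 × 290 × 10⁻³ = 238 kN.
Base metal (shear rupture): φR_n = 0.75 × 0.6 × 490 × 25 × 290 × 10⁻³ = 1599 kN.
Governing: weld metal.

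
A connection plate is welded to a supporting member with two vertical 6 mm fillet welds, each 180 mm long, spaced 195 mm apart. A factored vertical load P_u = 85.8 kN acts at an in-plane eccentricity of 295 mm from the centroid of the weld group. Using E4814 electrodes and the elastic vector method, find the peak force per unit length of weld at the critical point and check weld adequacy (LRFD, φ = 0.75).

f_max ≈ 953 N/mm; NOT adequate

E48XX → F_EXX = 480 MPa.
Total weld length L_w = 360 mm. Treat welds as unit-width lines.
Polar moment about centroid: J = 2[d³/12 + d(b/2)²] = 2[180³/12 + 180×97.5²] = 4394000 mm³.
Direct shear f_v = P/L_w = 85.8×10³ / 360 = 238.3 N/mm (vertical).
Torsion M = P·e = 85.8×10³ × 295 = 25311000 N·mm.
Critical point at (x, y) = (97.5, 90) from centroid. f_tx = M·y/J = 518.4 N/mm; f_ty = M·x/J = 561.6 N/mm.
Resultant f_max = √[f_tx² + (f_v + f_ty)²] = √[518.4² + (238.3 + 561.6)²] = 953.2 N/mm.
Capacity per unit length: φr_n = 0.75 × 0.6 × 480 × (0.707 × 6) = 916.3 N/mm.
953.2 > 916.3 → NOT adequate.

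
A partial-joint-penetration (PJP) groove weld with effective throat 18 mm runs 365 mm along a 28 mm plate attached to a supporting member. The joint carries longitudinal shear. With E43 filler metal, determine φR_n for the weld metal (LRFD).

φR_n ≈ 1270 kN

E43XX → F_EXX = 430 MPa.
Effective throat (given) t_e = 18 mm.
A_we = 18 × 365 = 6570 mm².
F_nw = 0.6 F_EXX = 258 MPa.
φR_n = 0.75 × 258 × 6570 × 10⁻³ = 1271 kN.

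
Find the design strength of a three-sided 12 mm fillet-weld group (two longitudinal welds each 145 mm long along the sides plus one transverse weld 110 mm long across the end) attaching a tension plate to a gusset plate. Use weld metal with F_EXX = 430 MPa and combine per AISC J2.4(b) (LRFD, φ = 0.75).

t_e = 0.707 × 12 = 8.484 mm.
R_nwl = 0.6 × 430 × 8.484 × 290 × 10⁻³ = 634.8 kN (longitudinal, 2 welds).
R_nwt = 0.6 × 430 × 8.484 × 110 × 10⁻³ = 240.8 kN (transverse, base value).
(i) R_nwl + R_nwt = 875.5 kN; (ii) 0.85 R_nwl + 1.5 R_nwt = 900.7 kN.
R_n = max = 900.7 kN [governs: (ii)]; φR_n = 675.5 kN.

φR_n ≈ 676 kN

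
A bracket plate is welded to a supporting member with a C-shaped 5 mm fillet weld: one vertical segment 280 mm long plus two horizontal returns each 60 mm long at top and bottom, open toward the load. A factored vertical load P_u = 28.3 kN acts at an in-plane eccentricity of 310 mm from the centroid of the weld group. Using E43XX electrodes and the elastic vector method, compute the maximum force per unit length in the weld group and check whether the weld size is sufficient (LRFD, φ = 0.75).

f_max ≈ 335 N/mm; adequate

E43XX → F_EXX = 430 MPa.
Total weld length L_w = 400 mm. Treat welds as unit-width lines.
Centroid: x̄ = 2×60×30 / 400 = 9 mm from the vertical weld.
Polar moment about centroid: J = I_x + I_y = [280³/12 + 2×60×140²] + [280×9² + 2(60³/12 + 60×21²)] = 4293000 mm³.
Direct shear f_v = P/L_w = 28.3×10³ / 400 = 70.75 N/mm (vertical).
Torsion M = P·e = 28.3×10³ × 310 = 8773000 N·mm.
Critical point at (x, y) = (51, 140) from centroid. f_tx = M·y/J = 286.1 N/mm; f_ty = M·x/J = 104.2 N/mm.
Resultant f_max = √[f_tx² + (f_v + f_ty)²] = √[286.1² + (70.75 + 104.2)²] = 335.4 N/mm.
Capacity per unit length: φr_n = 0.75 × 0.6 × 430 × (0.707 × 5) = 684 N/mm.
335.4 ≤ 684 → adequate.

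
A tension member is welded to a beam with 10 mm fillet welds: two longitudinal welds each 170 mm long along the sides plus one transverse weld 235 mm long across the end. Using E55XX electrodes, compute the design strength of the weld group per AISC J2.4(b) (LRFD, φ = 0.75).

φR_n ≈ 1120 kN

E55XX → F_EXX = 550 MPa.
t_e = 0.707 × 10 = 7.07 mm.
R_nwl = 0.6 × 550 × 7.07 × 340 × 10⁻³ = 793.3 kN (longitudinal, 2 welds).
R_nwt = 0.6 × 550 × 7.07 × 235 × 10⁻³ = 548.3 kN (transverse, base value).
(i) R_nwl + R_nwt = 1342 kN; (ii) 0.85 R_nwl + 1.5 R_nwt = 1497 kN.
R_n = max = 1497 kN [governs: (ii)]; φR_n = 1123 kN.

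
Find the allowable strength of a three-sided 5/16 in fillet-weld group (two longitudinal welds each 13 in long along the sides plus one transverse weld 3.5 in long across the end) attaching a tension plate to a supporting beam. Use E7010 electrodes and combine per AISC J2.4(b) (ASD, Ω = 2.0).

E70XX → F_EXX = 70 ksi.
t_e = 0.707 × 0.3125 = 0.2209 in.
R_nwl = 0.6 × 70 × 0.2209 × 26 = 241.3 kip (longitudinal, 2 welds).
R_nwt = 0.6 × 70 × 0.2209 × 3.5 = 32.48 kip (transverse, base value).
(i) R_nwl + R_nwt = 273.7 kip; (ii) 0.85 R_nwl + 1.5 R_nwt = 253.8 kip.
R_n = max = 273.7 kip [governs: (i)]; R_n/Ω = 136.9 kip.

R_n/Ω ≈ 137 kip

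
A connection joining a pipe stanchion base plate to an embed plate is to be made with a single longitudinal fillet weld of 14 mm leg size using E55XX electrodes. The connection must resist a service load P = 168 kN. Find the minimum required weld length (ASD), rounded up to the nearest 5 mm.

E55XX → F_EXX = 550 MPa.
Throat t_e = 0.707 × 14 = 9.898 mm.
r_n/Ω = (0.6 × 550 × 9.898) / 2.0 = 1633 N/mm = 1.633 kN/mm.
L_req = P / (r_n/Ω) = 168 / 1.633 = 102.9 mm total.
Round up → use L = 105 mm.

L = 105 mm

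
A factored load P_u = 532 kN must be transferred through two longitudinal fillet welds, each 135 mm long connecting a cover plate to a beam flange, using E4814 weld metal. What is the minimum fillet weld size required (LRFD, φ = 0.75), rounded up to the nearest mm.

w = 13 mm

E48XX → F_EXX = 480 MPa.
Total weld length L = 270 mm.
Required throat t_e = P_u / (φ × 0.6 F_EXX × L) = 532 / (0.75 × 0.6 × 480 × 270 × 10⁻³) = 9.122 mm.
Required leg w = t_e / 0.707 = 12.9 mm → use 13 mm.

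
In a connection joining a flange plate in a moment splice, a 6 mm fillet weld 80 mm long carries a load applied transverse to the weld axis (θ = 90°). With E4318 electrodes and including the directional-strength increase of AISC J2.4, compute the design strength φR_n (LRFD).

E43XX → F_EXX = 430 MPa.
t_e = 0.707 × 6 = 4.242 mm; A_we = 4.242 × 80 = 339.4 mm².
Directional factor: 1.0 + 0.5 sin^1.5(90°) = 1.5.
F_nw = 0.6 × 430 × 1.5 = 387 MPa.
φR_n = 0.75 × 387 × 339.4 × 10⁻³ = 98.5 kN.

φR_n ≈ 98.5 kN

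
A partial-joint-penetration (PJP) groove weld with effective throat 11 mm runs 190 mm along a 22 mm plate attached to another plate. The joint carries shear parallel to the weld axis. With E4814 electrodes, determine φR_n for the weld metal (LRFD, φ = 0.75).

E48XX → F_EXX = 480 MPa.
Effective throat (given) t_e = 11 mm.
A_we = 11 × 190 = 2090 mm².
F_nw = 0.6 F_EXX = 288 MPa.
φR_n = 0.75 × 288 × 2090 × 10⁻³ = 451.4 kN.

φR_n ≈ 451 kN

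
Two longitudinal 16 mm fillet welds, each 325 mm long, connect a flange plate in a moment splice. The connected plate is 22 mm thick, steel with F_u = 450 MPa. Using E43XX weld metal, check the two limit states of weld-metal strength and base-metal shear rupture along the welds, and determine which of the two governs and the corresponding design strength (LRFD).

E43XX → F_EXX = 430 MPa.
t_e = 0.707 × 16 = 11.31 mm; L = 650 mm.
Weld metal: φR_n = 0.75 × 0.6 × 430 × 11.31 × 650 × 10⁻³ = 1423 kN.
Base metal (shear rupture): φR_n = 0.75 × 0.6 × 450 × 22 × 650 × 10⁻³ = 2896 kN.
Governing: weld metal.

φR_n ≈ 1420 kN (weld metal governs)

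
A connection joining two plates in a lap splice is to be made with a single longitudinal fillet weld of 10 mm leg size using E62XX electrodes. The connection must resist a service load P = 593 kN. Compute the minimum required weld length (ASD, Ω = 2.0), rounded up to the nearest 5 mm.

L = 455 mm

E62XX → F_EXX = 620 MPa.
Throat t_e = 0.707 × 10 = 7.07 mm.
r_n/Ω = (0.6 × 620 × 7.07) / 2.0 = 1315 N/mm = 1.315 kN/mm.
L_req = P / (r_n/Ω) = 593 / 1.315 = 450.9 mm total.
Round up → use L = 455 mm.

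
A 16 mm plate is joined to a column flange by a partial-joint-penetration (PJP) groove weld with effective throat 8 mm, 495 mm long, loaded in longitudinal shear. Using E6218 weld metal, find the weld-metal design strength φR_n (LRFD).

φR_n ≈ 1100 kN

E62XX → F_EXX = 620 MPa.
Effective throat (given) t_e = 8 mm.
A_we = 8 × 495 = 3960 mm².
F_nw = 0.6 F_EXX = 372 MPa.
φR_n = 0.75 × 372 × 3960 × 10⁻³ = 1105 kN.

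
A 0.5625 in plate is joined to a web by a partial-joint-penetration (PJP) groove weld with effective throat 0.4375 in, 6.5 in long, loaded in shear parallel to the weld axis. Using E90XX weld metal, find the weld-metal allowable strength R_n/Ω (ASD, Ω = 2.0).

E90XX → F_EXX = 90 ksi.
Effective throat (given) t_e = 0.4375 in.
A_we = 0.4375 × 6.5 = 2.844 in².
F_nw = 0.6 F_EXX = 54 ksi.
R_n/Ω = (54 × 2.844) / 2.0 = 76.78 kip.

R_n/Ω ≈ 76.8 kip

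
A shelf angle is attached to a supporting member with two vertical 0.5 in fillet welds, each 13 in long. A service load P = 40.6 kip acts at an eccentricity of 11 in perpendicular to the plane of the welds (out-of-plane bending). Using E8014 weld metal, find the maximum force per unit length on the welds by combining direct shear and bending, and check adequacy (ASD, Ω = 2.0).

E80XX → F_EXX = 80 ksi.
L_w = 2 × 13 = 26 in; section modulus (unit throat) S = 2 × L²/6 = 56.33 in².
Direct shear f_v = P/L_w = 40.6/26 = 1.562 kip/in.
Moment M = P × e = 40.6 × 11 = 446.6 kip·in; bending f_b = M/S = 7.928 kip/in.
f_max = √(f_v² + f_b²) = √(1.562² + 7.928²) = 8.08 kip/in.
r_n/Ω = (1/2.0) × 0.6 × 80 × (0.707 × 0.5) = 8.484 kip/in → adequate.

f_max ≈ 8.08 kip/in; adequate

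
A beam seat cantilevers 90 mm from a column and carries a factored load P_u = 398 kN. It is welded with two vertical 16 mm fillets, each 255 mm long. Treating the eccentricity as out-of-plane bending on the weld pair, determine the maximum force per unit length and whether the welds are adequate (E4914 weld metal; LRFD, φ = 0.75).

f_max ≈ 1830 N/mm; adequate

E49XX → F_EXX = 490 MPa.
L_w = 2 × 255 = 510 mm; section modulus (unit throat) S = 2 × L²/6 = 21680 mm².
Direct shear f_v = P/L_w = 398×10³/510 = 780.4 N/mm.
Moment M = P × e = 398×10³ × 90 = 35820000 N·mm; bending f_b = M/S = 1653 N/mm.
f_max = √(f_v² + f_b²) = √(780.4² + 1653²) = 1828 N/mm.
φr_n = 0.75 × 0.6 × 490 × (0.707 × 16) = 2494 N/mm → adequate.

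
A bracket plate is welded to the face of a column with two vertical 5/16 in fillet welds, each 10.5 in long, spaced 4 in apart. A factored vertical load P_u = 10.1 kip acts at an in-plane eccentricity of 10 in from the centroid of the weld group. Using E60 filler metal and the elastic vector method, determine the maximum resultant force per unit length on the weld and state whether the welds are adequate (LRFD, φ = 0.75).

f_max ≈ 2.27 kip/in; adequate

E60XX → F_EXX = 60 ksi.
Total weld length L_w = 21 in. Treat welds as unit-width lines.
Polar moment about centroid: J = 2[d³/12 + d(b/2)²] = 2[10.5³/12 + 10.5×2²] = 276.9 in³.
Direct shear f_v = P/L_w = 10.1 / 21 = 0.481 kip/in (vertical).
Torsion M = P·e = 10.1 × 10 = 101 kip·in.
Critical point at (x, y) = (2, 5.25) from centroid. f_tx = M·y/J = 1.915 kip/in; f_ty = M·x/J = 0.7294 kip/in.
Resultant f_max = √[f_tx² + (f_v + f_ty)²] = √[1.915² + (0.481 + 0.7294)²] = 2.265 kip/in.
Capacity per unit length: φr_n = 0.75 × 0.6 × 60 × (0.707 × 0.3125) = 5.965 kip/in.
2.265 ≤ 5.965 → adequate.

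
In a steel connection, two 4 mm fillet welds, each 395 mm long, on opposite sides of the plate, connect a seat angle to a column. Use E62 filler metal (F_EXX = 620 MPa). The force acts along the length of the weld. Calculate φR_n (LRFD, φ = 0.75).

Effective throat t_e = 0.707 × 4 = 2.828 mm.
Total length L = 790 mm; A_we = 2.828 × 790 = 2234 mm².
F_nw = 0.6 F_EXX = 0.6 × 620 = 372 MPa.
φR_n = 0.75 × 372 × 2234 × 10⁻³ = 623.3 kN.

φR_n ≈ 623 kN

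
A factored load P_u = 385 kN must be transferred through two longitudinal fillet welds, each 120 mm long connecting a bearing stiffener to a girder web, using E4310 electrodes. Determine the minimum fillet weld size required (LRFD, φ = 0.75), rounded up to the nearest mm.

w = 12 mm

E43XX → F_EXX = 430 MPa.
Total weld length L = 240 mm.
Required throat t_e = P_u / (φ × 0.6 F_EXX × L) = 385 / (0.75 × 0.6 × 430 × 240 × 10⁻³) = 8.29 mm.
Required leg w = t_e / 0.707 = 11.73 mm → use 12 mm.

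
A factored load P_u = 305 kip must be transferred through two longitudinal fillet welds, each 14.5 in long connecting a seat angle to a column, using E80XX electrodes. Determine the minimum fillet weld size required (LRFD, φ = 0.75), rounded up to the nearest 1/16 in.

E80XX → F_EXX = 80 ksi.
Total weld length L = 29 in.
Required throat t_e = P_u / (φ × 0.6 F_EXX × L) = 305 / (0.75 × 0.6 × 80 × 29) = 0.2921 in.
Required leg w = t_e / 0.707 = 0.4132 in → use 7/16 in.

w = 7/16 in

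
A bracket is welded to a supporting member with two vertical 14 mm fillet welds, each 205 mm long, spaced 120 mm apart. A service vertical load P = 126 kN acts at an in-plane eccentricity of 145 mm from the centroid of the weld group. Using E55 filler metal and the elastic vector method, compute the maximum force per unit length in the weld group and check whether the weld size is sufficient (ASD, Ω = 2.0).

E55XX → F_EXX = 550 MPa.
Total weld length L_w = 410 mm. Treat welds as unit-width lines.
Polar moment about centroid: J = 2[d³/12 + d(b/2)²] = 2[205³/12 + 205×60²] = 2912000 mm³.
Direct shear f_v = P/L_w = 126×10³ / 410 = 307.3 N/mm (vertical).
Torsion M = P·e = 126×10³ × 145 = 18270000 N·mm.
Critical point at (x, y) = (60, 102.5) from centroid. f_tx = M·y/J = 643.1 N/mm; f_ty = M·x/J = 376.5 N/mm.
Resultant f_max = √[f_tx² + (f_v + f_ty)²] = √[643.1² + (307.3 + 376.5)²] = 938.7 N/mm.
Capacity per unit length: r_n/Ω = (1/2.0) × 0.6 × 550 × (0.707 × 14) = 1633 N/mm.
938.7 ≤ 1633 → adequate.

f_max ≈ 939 N/mm; adequate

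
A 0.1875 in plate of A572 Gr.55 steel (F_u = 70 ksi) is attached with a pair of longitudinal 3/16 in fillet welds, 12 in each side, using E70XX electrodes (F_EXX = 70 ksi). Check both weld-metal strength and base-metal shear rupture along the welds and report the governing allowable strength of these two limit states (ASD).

t_e = 0.707 × 0.1875 = 0.1326 in; L = 24 in.
Weld metal: R_n/Ω = (1/2.0) × 0.6 × 70 × 0.1326 × 24 = 66.81 kip.
Base metal (shear rupture): R_n/Ω = (1/2.0) × 0.6 × 70 × 0.1875 × 24 = 94.5 kip.
Governing: weld metal.

R_n/Ω ≈ 66.8 kip (weld metal governs)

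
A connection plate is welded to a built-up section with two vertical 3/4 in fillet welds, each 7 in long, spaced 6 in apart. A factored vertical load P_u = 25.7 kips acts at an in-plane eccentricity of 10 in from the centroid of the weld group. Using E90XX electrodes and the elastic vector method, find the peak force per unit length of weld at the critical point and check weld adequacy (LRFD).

E90XX → F_EXX = 90 ksi.
Total weld length L_w = 14 in. Treat welds as unit-width lines.
Polar moment about centroid: J = 2[d³/12 + d(b/2)²] = 2[7³/12 + 7×3²] = 183.2 in³.
Direct shear f_v = P/L_w = 25.7 / 14 = 1.836 kip/in (vertical).
Torsion M = P·e = 25.7 × 10 = 257 kip·in.
Critical point at (x, y) = (3, 3.5) from centroid. f_tx = M·y/J = 4.911 kip/in; f_ty = M·x/J = 4.209 kip/in.
Resultant f_max = √[f_tx² + (f_v + f_ty)²] = √[4.911² + (1.836 + 4.209)²] = 7.788 kip/in.
Capacity per unit length: φr_n = 0.75 × 0.6 × 90 × (0.707 × 0.75) = 21.48 kip/in.
7.788 ≤ 21.48 → adequate.

f_max ≈ 7.79 kip/in; adequate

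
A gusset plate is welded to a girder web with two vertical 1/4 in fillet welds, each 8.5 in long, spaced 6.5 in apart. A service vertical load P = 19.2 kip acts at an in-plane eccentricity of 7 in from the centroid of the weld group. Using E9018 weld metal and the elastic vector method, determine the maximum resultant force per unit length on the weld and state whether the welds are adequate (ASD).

E90XX → F_EXX = 90 ksi.
Total weld length L_w = 17 in. Treat welds as unit-width lines.
Polar moment about centroid: J = 2[d³/12 + d(b/2)²] = 2[8.5³/12 + 8.5×3.25²] = 281.9 in³.
Direct shear f_v = P/L_w = 19.2 / 17 = 1.129 kip/in (vertical).
Torsion M = P·e = 19.2 × 7 = 134.4 kip·in.
Critical point at (x, y) = (3.25, 4.25) from centroid. f_tx = M·y/J = 2.026 kip/in; f_ty = M·x/J = 1.549 kip/in.
Resultant f_max = √[f_tx² + (f_v + f_ty)²] = √[2.026² + (1.129 + 1.549)²] = 3.359 kip/in.
Capacity per unit length: r_n/Ω = (1/2.0) × 0.6 × 90 × (0.707 × 0.25) = 4.772 kip/in.
3.359 ≤ 4.772 → adequate.

f_max ≈ 3.36 kip/in; adequate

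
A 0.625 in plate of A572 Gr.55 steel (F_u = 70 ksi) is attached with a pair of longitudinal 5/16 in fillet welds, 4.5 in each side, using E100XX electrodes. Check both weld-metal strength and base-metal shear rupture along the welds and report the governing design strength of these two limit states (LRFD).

E100XX → F_EXX = 100 ksi.
t_e = 0.707 × 0.3125 = 0.2209 in; L = 9 in.
Weld metal: φR_n = 0.75 × 0.6 × 100 × 0.2209 × 9 = 89.48 kips.
Base metal (shear rupture): φR_n = 0.75 × 0.6 × 70 × 0.625 × 9 = 177.2 kips.
Governing: weld metal.

φR_n ≈ 89.5 kips (weld metal governs)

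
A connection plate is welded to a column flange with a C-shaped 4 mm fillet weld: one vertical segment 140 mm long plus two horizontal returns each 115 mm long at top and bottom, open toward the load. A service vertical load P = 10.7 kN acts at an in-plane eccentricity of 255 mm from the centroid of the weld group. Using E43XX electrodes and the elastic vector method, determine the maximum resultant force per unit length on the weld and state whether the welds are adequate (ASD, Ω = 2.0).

f_max ≈ 175 N/mm; adequate

E43XX → F_EXX = 430 MPa.
Total weld length L_w = 370 mm. Treat welds as unit-width lines.
Centroid: x̄ = 2×115×57.5 / 370 = 35.74 mm from the vertical weld.
Polar moment about centroid: J = I_x + I_y = [140³/12 + 2×115×70²] + [140×35.74² + 2(115³/12 + 115×21.76²)] = 1897000 mm³.
Direct shear f_v = P/L_w = 10.7×10³ / 370 = 28.92 N/mm (vertical).
Torsion M = P·e = 10.7×10³ × 255 = 2728500 N·mm.
Critical point at (x, y) = (79.26, 70) from centroid. f_tx = M·y/J = 100.7 N/mm; f_ty = M·x/J = 114 N/mm.
Resultant f_max = √[f_tx² + (f_v + f_ty)²] = √[100.7² + (28.92 + 114)²] = 174.8 N/mm.
Capacity per unit length: r_n/Ω = (1/2.0) × 0.6 × 430 × (0.707 × 4) = 364.8 N/mm.
174.8 ≤ 364.8 → adequate.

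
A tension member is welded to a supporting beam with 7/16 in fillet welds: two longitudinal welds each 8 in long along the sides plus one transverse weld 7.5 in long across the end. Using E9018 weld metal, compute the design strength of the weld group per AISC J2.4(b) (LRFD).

φR_n ≈ 311 kips

E90XX → F_EXX = 90 ksi.
t_e = 0.707 × 0.4375 = 0.3093 in.
R_nwl = 0.6 × 90 × 0.3093 × 16 = 267.2 kips (longitudinal, 2 welds).
R_nwt = 0.6 × 90 × 0.3093 × 7.5 = 125.3 kips (transverse, base value).
(i) R_nwl + R_nwt = 392.5 kips; (ii) 0.85 R_nwl + 1.5 R_nwt = 415.1 kips.
R_n = max = 415.1 kips [governs: (ii)]; φR_n = 311.3 kips.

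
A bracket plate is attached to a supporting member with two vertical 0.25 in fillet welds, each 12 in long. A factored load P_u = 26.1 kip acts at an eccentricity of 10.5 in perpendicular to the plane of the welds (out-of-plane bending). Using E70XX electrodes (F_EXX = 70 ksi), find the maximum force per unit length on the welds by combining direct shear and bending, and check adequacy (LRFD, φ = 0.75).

L_w = 2 × 12 = 24 in; section modulus (unit throat) S = 2 × L²/6 = 48 in².
Direct shear f_v = P/L_w = 26.1/24 = 1.088 kip/in.
Moment M = P × e = 26.1 × 10.5 = 274.05 kip·in; bending f_b = M/S = 5.709 kip/in.
f_max = √(f_v² + f_b²) = √(1.088² + 5.709²) = 5.812 kip/in.
φr_n = 0.75 × 0.6 × 70 × (0.707 × 0.25) = 5.568 kip/in → NOT adequate.

f_max ≈ 5.81 kip/in; NOT adequate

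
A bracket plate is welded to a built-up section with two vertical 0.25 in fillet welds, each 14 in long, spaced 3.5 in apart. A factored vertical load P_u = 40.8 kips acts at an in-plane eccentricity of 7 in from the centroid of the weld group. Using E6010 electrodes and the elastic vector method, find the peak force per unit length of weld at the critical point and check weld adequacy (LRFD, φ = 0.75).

E60XX → F_EXX = 60 ksi.
Total weld length L_w = 28 in. Treat welds as unit-width lines.
Polar moment about centroid: J = 2[d³/12 + d(b/2)²] = 2[14³/12 + 14×1.75²] = 543.1 in³.
Direct shear f_v = P/L_w = 40.8 / 28 = 1.457 kip/in (vertical).
Torsion M = P·e = 40.8 × 7 = 285.6 kip·in.
Critical point at (x, y) = (1.75, 7) from centroid. f_tx = M·y/J = 3.681 kip/in; f_ty = M·x/J = 0.9203 kip/in.
Resultant f_max = √[f_tx² + (f_v + f_ty)²] = √[3.681² + (1.457 + 0.9203)²] = 4.382 kip/in.
Capacity per unit length: φr_n = 0.75 × 0.6 × 60 × (0.707 × 0.25) = 4.772 kip/in.
4.382 ≤ 4.772 → adequate.

f_max ≈ 4.38 kip/in; adequate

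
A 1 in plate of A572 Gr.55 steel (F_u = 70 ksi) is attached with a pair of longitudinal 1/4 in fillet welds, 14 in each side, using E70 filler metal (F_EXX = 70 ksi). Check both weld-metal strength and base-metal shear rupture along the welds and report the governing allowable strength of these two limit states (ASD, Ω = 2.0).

t_e = 0.707 × 0.25 = 0.1767 in; L = 28 in.
Weld metal: R_n/Ω = (1/2.0) × 0.6 × 70 × 0.1767 × 28 = 103.9 kip.
Base metal (shear rupture): R_n/Ω = (1/2.0) × 0.6 × 70 × 1 × 28 = 588 kip.
Governing: weld metal.

R_n/Ω ≈ 104 kip (weld metal governs)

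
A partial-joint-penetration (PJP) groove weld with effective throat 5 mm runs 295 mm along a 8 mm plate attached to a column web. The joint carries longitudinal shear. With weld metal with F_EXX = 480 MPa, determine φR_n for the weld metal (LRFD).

φR_n ≈ 319 kN

Effective throat (given) t_e = 5 mm.
A_we = 5 × 295 = 1475 mm².
F_nw = 0.6 F_EXX = 288 MPa.
φR_n = 0.75 × 288 × 1475 × 10⁻³ = 318.6 kN.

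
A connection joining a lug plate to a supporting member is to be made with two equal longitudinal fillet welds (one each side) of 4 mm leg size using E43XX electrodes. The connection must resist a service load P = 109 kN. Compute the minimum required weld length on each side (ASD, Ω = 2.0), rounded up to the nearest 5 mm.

L = 150 mm on each side

E43XX → F_EXX = 430 MPa.
Throat t_e = 0.707 × 4 = 2.828 mm.
r_n/Ω = (0.6 × 430 × 2.828) / 2.0 = 364.8 N/mm = 0.3648 kN/mm.
L_req = P / (r_n/Ω) = 109 / 0.3648 = 298.8 mm total.
Per side: 298.8 / 2 = 149.4 mm.
Round up → use L = 150 mm on each side.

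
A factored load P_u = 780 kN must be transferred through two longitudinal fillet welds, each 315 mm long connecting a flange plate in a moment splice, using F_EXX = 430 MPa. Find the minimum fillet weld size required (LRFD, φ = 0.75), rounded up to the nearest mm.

w = 10 mm

Total weld length L = 630 mm.
Required throat t_e = P_u / (φ × 0.6 F_EXX × L) = 780 / (0.75 × 0.6 × 430 × 630 × 10⁻³) = 6.398 mm.
Required leg w = t_e / 0.707 = 9.05 mm → use 10 mm.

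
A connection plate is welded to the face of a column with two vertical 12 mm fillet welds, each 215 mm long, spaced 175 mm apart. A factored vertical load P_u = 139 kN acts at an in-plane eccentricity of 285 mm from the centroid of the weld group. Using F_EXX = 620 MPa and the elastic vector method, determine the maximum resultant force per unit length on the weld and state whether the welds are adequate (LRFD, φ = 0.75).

Total weld length L_w = 430 mm. Treat welds as unit-width lines.
Polar moment about centroid: J = 2[d³/12 + d(b/2)²] = 2[215³/12 + 215×87.5²] = 4949000 mm³.
Direct shear f_v = P/L_w = 139×10³ / 430 = 323.3 N/mm (vertical).
Torsion M = P·e = 139×10³ × 285 = 39615000 N·mm.
Critical point at (x, y) = (87.5, 107.5) from centroid. f_tx = M·y/J = 860.6 N/mm; f_ty = M·x/J = 700.5 N/mm.
Resultant f_max = √[f_tx² + (f_v + f_ty)²] = √[860.6² + (323.3 + 700.5)²] = 1337 N/mm.
Capacity per unit length: φr_n = 0.75 × 0.6 × 620 × (0.707 × 12) = 2367 N/mm.
1337 ≤ 2367 → adequate.

f_max ≈ 1340 N/mm; adequate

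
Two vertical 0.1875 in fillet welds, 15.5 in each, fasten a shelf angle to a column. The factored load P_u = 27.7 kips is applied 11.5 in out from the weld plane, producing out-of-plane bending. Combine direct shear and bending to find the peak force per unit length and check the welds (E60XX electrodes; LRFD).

E60XX → F_EXX = 60 ksi.
L_w = 2 × 15.5 = 31 in; section modulus (unit throat) S = 2 × L²/6 = 80.08 in².
Direct shear f_v = P/L_w = 27.7/31 = 0.8935 kip/in.
Moment M = P × e = 27.7 × 11.5 = 318.55 kip·in; bending f_b = M/S = 3.978 kip/in.
f_max = √(f_v² + f_b²) = √(0.8935² + 3.978²) = 4.077 kip/in.
φr_n = 0.75 × 0.6 × 60 × (0.707 × 0.1875) = 3.579 kip/in → NOT adequate.

f_max ≈ 4.08 kip/in; NOT adequate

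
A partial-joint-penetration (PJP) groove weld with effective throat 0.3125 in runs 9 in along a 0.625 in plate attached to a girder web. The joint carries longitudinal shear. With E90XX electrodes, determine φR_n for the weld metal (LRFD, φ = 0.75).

E90XX → F_EXX = 90 ksi.
Effective throat (given) t_e = 0.3125 in.
A_we = 0.3125 × 9 = 2.812 in².
F_nw = 0.6 F_EXX = 54 ksi.
φR_n = 0.75 × 54 × 2.812 = 113.9 kip.

φR_n ≈ 114 kip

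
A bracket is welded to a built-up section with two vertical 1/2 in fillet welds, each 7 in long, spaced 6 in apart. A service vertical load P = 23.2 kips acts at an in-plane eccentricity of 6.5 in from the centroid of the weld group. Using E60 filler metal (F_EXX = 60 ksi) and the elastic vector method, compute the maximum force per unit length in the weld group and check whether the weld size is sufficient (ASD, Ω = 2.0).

Total weld length L_w = 14 in. Treat welds as unit-width lines.
Polar moment about centroid: J = 2[d³/12 + d(b/2)²] = 2[7³/12 + 7×3²] = 183.2 in³.
Direct shear f_v = P/L_w = 23.2 / 14 = 1.657 kip/in (vertical).
Torsion M = P·e = 23.2 × 6.5 = 150.8 kip·in.
Critical point at (x, y) = (3, 3.5) from centroid. f_tx = M·y/J = 2.882 kip/in; f_ty = M·x/J = 2.47 kip/in.
Resultant f_max = √[f_tx² + (f_v + f_ty)²] = √[2.882² + (1.657 + 2.47)²] = 5.033 kip/in.
Capacity per unit length: r_n/Ω = (1/2.0) × 0.6 × 60 × (0.707 × 0.5) = 6.363 kip/in.
5.033 ≤ 6.363 → adequate.

f_max ≈ 5.03 kip/in; adequate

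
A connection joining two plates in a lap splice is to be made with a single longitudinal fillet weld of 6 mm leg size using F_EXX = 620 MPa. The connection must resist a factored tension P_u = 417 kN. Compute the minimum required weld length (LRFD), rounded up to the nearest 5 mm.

L = 355 mm

Throat t_e = 0.707 × 6 = 4.242 mm.
φr_n = 0.75 × 0.6 × 620 × 4.242 × 10⁻³ = 1.184 kN/mm.
L_req = P_u / φr_n = 417 / 1.184 = 352.3 mm total.
Round up → use L = 355 mm.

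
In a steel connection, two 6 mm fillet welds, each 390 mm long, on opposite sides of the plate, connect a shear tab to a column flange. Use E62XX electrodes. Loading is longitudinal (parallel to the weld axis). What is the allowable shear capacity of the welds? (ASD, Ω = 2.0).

R_n/Ω ≈ 615 kN

E62XX → F_EXX = 620 MPa.
Effective throat t_e = 0.707 × 6 = 4.242 mm.
Total length L = 780 mm; A_we = 4.242 × 780 = 3309 mm².
F_nw = 0.6 F_EXX = 0.6 × 620 = 372 MPa.
R_n = 372 × 3309 × 10⁻³ = 1231 kN; R_n/Ω = 1231/2.0 = 615.4 kN.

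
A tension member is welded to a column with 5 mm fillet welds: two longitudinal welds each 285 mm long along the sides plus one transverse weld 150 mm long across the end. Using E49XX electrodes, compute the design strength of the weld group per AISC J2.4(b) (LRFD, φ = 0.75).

E49XX → F_EXX = 490 MPa.
t_e = 0.707 × 5 = 3.535 mm.
R_nwl = 0.6 × 490 × 3.535 × 570 × 10⁻³ = 592.4 kN (longitudinal, 2 welds).
R_nwt = 0.6 × 490 × 3.535 × 150 × 10⁻³ = 155.9 kN (transverse, base value).
(i) R_nwl + R_nwt = 748.3 kN; (ii) 0.85 R_nwl + 1.5 R_nwt = 737.4 kN.
R_n = max = 748.3 kN [governs: (i)]; φR_n = 561.2 kN.

φR_n ≈ 561 kN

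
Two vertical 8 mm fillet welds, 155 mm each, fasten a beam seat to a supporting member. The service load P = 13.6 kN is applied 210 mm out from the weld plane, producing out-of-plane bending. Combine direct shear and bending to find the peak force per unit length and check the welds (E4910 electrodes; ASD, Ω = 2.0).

f_max ≈ 359 N/mm; adequate

E49XX → F_EXX = 490 MPa.
L_w = 2 × 155 = 310 mm; section modulus (unit throat) S = 2 × L²/6 = 8008 mm².
Direct shear f_v = P/L_w = 13.6×10³/310 = 43.87 N/mm.
Moment M = P × e = 13.6×10³ × 210 = 2856000 N·mm; bending f_b = M/S = 356.6 N/mm.
f_max = √(f_v² + f_b²) = √(43.87² + 356.6²) = 359.3 N/mm.
r_n/Ω = (1/2.0) × 0.6 × 490 × (0.707 × 8) = 831.4 N/mm → adequate.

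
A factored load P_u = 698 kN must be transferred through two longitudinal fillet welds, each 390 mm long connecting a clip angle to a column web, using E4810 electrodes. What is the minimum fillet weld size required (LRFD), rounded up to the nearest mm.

w = 6 mm

E48XX → F_EXX = 480 MPa.
Total weld length L = 780 mm.
Required throat t_e = P_u / (φ × 0.6 F_EXX × L) = 698 / (0.75 × 0.6 × 480 × 780 × 10⁻³) = 4.143 mm.
Required leg w = t_e / 0.707 = 5.86 mm → use 6 mm.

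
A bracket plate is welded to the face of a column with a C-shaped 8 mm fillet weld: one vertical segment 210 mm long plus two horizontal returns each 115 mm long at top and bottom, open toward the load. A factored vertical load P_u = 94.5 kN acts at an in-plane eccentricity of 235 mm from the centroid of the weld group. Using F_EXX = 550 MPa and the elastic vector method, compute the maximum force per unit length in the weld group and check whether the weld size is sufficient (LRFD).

Total weld length L_w = 440 mm. Treat welds as unit-width lines.
Centroid: x̄ = 2×115×57.5 / 440 = 30.06 mm from the vertical weld.
Polar moment about centroid: J = I_x + I_y = [210³/12 + 2×115×105²] + [210×30.06² + 2(115³/12 + 115×27.44²)] = 3924000 mm³.
Direct shear f_v = P/L_w = 94.5×10³ / 440 = 214.8 N/mm (vertical).
Torsion M = P·e = 94.5×10³ × 235 = 22208000 N·mm.
Critical point at (x, y) = (84.94, 105) from centroid. f_tx = M·y/J = 594.3 N/mm; f_ty = M·x/J = 480.7 N/mm.
Resultant f_max = √[f_tx² + (f_v + f_ty)²] = √[594.3² + (214.8 + 480.7)²] = 914.8 N/mm.
Capacity per unit length: φr_n = 0.75 × 0.6 × 550 × (0.707 × 8) = 1400 N/mm.
914.8 ≤ 1400 → adequate.

f_max ≈ 915 N/mm; adequate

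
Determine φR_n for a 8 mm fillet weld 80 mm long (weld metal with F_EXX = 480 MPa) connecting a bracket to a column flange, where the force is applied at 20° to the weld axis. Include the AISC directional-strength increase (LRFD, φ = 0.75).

φR_n ≈ 108 kN

t_e = 0.707 × 8 = 5.656 mm; A_we = 5.656 × 80 = 452.5 mm².
Directional factor: 1.0 + 0.5 sin^1.5(20°) = 1.1.
F_nw = 0.6 × 480 × 1.1 = 316.8 MPa.
φR_n = 0.75 × 316.8 × 452.5 × 10⁻³ = 107.5 kN.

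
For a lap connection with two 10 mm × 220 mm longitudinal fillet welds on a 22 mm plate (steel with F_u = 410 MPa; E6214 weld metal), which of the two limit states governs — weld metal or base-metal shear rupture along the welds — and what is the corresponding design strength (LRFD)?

E62XX → F_EXX = 620 MPa.
t_e = 0.707 × 10 = 7.07 mm; L = 440 mm.
Weld metal: φR_n = 0.75 × 0.6 × 620 × 7.07 × 440 × 10⁻³ = 867.9 kN.
Base metal (shear rupture): φR_n = 0.75 × 0.6 × 410 × 22 × 440 × 10⁻³ = 1786 kN.
Governing: weld metal.

φR_n ≈ 868 kN (weld metal governs)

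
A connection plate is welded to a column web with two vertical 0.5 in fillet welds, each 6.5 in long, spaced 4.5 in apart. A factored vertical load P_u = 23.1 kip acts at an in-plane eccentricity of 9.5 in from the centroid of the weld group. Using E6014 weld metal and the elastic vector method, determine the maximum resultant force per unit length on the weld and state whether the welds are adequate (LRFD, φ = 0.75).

f_max ≈ 8.91 kip/in; adequate

E60XX → F_EXX = 60 ksi.
Total weld length L_w = 13 in. Treat welds as unit-width lines.
Polar moment about centroid: J = 2[d³/12 + d(b/2)²] = 2[6.5³/12 + 6.5×2.25²] = 111.6 in³.
Direct shear f_v = P/L_w = 23.1 / 13 = 1.777 kip/in (vertical).
Torsion M = P·e = 23.1 × 9.5 = 219.45 kip·in.
Critical point at (x, y) = (2.25, 3.25) from centroid. f_tx = M·y/J = 6.392 kip/in; f_ty = M·x/J = 4.425 kip/in.
Resultant f_max = √[f_tx² + (f_v + f_ty)²] = √[6.392² + (1.777 + 4.425)²] = 8.906 kip/in.
Capacity per unit length: φr_n = 0.75 × 0.6 × 60 × (0.707 × 0.5) = 9.544 kip/in.
8.906 ≤ 9.544 → adequate.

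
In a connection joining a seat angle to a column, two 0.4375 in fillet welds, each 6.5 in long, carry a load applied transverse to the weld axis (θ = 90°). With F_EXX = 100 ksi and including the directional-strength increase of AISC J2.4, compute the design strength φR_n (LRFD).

t_e = 0.707 × 0.4375 = 0.3093 in; A_we = 0.3093 × 13 = 4.021 in².
Directional factor: 1.0 + 0.5 sin^1.5(90°) = 1.5.
F_nw = 0.6 × 100 × 1.5 = 90 ksi.
φR_n = 0.75 × 90 × 4.021 = 271.4 kip.

φR_n ≈ 271 kip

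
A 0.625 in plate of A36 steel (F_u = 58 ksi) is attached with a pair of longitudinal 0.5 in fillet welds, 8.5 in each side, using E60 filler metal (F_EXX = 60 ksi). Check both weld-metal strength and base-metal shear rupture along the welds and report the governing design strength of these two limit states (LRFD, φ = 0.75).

φR_n ≈ 162 kips (weld metal governs)

t_e = 0.707 × 0.5 = 0.3535 in; L = 17 in.
Weld metal: φR_n = 0.75 × 0.6 × 60 × 0.3535 × 17 = 162.3 kips.
Base metal (shear rupture): φR_n = 0.75 × 0.6 × 58 × 0.625 × 17 = 277.3 kips.
Governing: weld metal.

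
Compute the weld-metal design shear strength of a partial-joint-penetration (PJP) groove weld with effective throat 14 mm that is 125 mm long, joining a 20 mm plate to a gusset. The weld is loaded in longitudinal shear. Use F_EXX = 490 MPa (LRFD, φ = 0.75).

φR_n ≈ 386 kN

Effective throat (given) t_e = 14 mm.
A_we = 14 × 125 = 1750 mm².
F_nw = 0.6 F_EXX = 294 MPa.
φR_n = 0.75 × 294 × 1750 × 10⁻³ = 385.9 kN.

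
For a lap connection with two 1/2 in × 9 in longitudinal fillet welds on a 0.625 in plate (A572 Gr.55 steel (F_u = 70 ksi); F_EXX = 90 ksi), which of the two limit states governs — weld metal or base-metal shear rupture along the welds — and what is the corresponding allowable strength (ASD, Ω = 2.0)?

R_n/Ω ≈ 172 kip (weld metal governs)

t_e = 0.707 × 0.5 = 0.3535 in; L = 18 in.
Weld metal: R_n/Ω = (1/2.0) × 0.6 × 90 × 0.3535 × 18 = 171.8 kip.
Base metal (shear rupture): R_n/Ω = (1/2.0) × 0.6 × 70 × 0.625 × 18 = 236.2 kip.
Governing: weld metal.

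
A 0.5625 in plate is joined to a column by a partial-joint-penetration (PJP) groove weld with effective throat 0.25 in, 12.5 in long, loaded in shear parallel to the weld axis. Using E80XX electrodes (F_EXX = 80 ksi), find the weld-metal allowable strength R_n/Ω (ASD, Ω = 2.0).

R_n/Ω ≈ 75 kip

Effective throat (given) t_e = 0.25 in.
A_we = 0.25 × 12.5 = 3.125 in².
F_nw = 0.6 F_EXX = 48 ksi.
R_n/Ω = (48 × 3.125) / 2.0 = 75 kip.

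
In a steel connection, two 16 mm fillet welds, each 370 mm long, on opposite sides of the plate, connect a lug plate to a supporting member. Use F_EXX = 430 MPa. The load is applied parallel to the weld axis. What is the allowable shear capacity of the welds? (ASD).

R_n/Ω ≈ 1080 kN

Effective throat t_e = 0.707 × 16 = 11.31 mm.
Total length L = 740 mm; A_we = 11.31 × 740 = 8371 mm².
F_nw = 0.6 F_EXX = 0.6 × 430 = 258 MPa.
R_n = 258 × 8371 × 10⁻³ = 2160 kN; R_n/Ω = 2160/2.0 = 1080 kN.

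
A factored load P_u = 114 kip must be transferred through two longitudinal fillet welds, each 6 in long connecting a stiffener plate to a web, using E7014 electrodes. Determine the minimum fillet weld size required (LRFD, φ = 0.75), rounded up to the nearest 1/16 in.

w = 7/16 in

E70XX → F_EXX = 70 ksi.
Total weld length L = 12 in.
Required throat t_e = P_u / (φ × 0.6 F_EXX × L) = 114 / (0.75 × 0.6 × 70 × 12) = 0.3016 in.
Required leg w = t_e / 0.707 = 0.4266 in → use 7/16 in.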